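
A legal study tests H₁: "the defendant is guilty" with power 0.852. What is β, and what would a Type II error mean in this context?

β = 1 - power = 1 - 0.852 = 0.148. A Type II error is failing to reject H₀ when H₀ is false (false negative) — here, failing to conclude that the defendant is guilty when in fact it is true. Consequence: acquitting a guilty person.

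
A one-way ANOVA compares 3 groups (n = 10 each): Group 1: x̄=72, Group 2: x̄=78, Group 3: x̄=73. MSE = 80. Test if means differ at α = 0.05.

Grand mean = 74.33. SS_between = 206.67, MS_between = 103.33. F = 1.292, F_crit ≈ 3.354. Fail to reject H₀.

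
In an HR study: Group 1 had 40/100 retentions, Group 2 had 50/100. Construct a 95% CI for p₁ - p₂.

p̂₁ = 0.4, p̂₂ = 0.5. Difference = -0.1. CI = (-0.237, 0.037)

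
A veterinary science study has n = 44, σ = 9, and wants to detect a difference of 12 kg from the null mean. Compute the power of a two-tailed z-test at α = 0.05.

SE = σ/√n = 9/√44 = 1.357. Non-centrality λ = d/SE = 12/1.357 = 8.844. Power ≈ Φ(λ - z_{α/2}) = Φ(8.844 - 1.96) = Φ(6.884) = 1.0.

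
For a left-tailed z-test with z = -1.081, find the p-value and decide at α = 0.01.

p = P(Z < -1.081) = Φ(-1.081) ≈ 0.1398. Since p ≥ 0.01, fail to reject H₀ (not significant) at α = 0.01.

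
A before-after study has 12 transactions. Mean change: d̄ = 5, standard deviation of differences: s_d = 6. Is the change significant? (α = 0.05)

t = d̄/(s_d/√n) = 5/(6/√12) = 2.887. df = 11, critical t = ±2.201. Reject H₀.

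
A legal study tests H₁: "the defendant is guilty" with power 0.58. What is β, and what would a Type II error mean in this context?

β = 1 - power = 1 - 0.58 = 0.42. A Type II error is failing to reject H₀ when H₀ is false (false negative) — here, failing to conclude that the defendant is guilty when in fact it is true. Consequence: acquitting a guilty person.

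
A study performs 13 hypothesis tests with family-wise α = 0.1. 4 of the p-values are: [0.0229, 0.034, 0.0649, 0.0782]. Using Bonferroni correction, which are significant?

Bonferroni α = 0.1/13 = 0.00769. None of the given p-values are significant.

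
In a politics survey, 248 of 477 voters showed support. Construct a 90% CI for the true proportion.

p̂ = 0.52. CI = p̂ ± z*√(p̂(1-p̂)/n) = (0.482, 0.558)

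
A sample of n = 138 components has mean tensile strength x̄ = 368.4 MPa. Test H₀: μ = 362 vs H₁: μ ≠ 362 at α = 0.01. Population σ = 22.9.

z = (x̄ - μ₀)/(σ/√n) = (368.4 - 362)/(22.9/√138) = 3.283. Critical value: ±2.576. Since |3.283| > 2.576, Reject H₀.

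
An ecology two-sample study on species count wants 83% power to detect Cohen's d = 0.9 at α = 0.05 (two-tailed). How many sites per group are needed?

z_{α/2} = 1.96, z_β = Φ⁻¹(0.83) = 0.954. For large effect (d = 0.9): n per group = 2(z_{α/2} + z_β)²/d² = 2(1.96 + 0.954)²/0.9² = 21.0 → 21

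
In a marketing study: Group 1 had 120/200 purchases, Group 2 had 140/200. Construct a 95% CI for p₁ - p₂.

p̂₁ = 0.6, p̂₂ = 0.7. Difference = -0.1. CI = (-0.193, -0.007)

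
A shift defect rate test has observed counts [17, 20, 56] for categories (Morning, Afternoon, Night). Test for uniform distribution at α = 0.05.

Expected = 31 each. χ² = Σ(O-E)²/E = 30.387. df = 2, critical value = 5.991. Reject H₀.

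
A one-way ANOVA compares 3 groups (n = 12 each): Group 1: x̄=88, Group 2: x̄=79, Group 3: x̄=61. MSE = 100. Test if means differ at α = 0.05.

Grand mean = 76.0. SS_between = 4536.0, MS_between = 2268.0. F = 22.68, F_crit ≈ 3.285. Reject H₀.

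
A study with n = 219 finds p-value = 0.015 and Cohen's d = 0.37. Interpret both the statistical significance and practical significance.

Statistically significant (p = 0.015 < 0.05). Cohen's d = 0.37 indicates a small effect size. Both statistical and practical significance should be considered.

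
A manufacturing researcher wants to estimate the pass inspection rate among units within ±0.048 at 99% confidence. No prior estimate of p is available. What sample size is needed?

Conservative approach: use p = 0.5 (maximizes p(1-p) = 0.25). n = z²(0.25)/E² = 2.576²×0.25/0.048² = 720.03 → n = 721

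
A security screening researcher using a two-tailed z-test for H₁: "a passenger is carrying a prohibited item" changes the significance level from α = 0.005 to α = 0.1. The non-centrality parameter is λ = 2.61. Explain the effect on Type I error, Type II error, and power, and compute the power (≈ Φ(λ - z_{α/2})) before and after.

Increasing α from 0.005 to 0.1:
• Type I error rate increases (α is the Type I rate by definition).
• Critical value moves from z_{α/2} = 2.807 to 1.645, so power = Φ(λ - z_{α/2}) goes from Φ(2.61 - 2.807) = 0.422 to Φ(2.61 - 1.645) = 0.833.
• Type II error rate β = 1 - power therefore decreases (0.578 → 0.167).
Appropriate when false negatives are costly — here, letting a prohibited item through — security breach.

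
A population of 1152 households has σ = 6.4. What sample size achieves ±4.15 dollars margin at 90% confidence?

Without FPC: n₀ = (1.645×6.4/4.15)² = 6.436. With FPC: n = n₀N/(n₀+N-1) = 6.4 → n = 7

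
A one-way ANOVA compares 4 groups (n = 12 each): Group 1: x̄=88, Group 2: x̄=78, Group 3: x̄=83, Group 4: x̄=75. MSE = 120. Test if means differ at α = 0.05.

Grand mean = 81.0. SS_between = 1176.0, MS_between = 392.0. F = 3.267, F_crit ≈ 2.816. Reject H₀.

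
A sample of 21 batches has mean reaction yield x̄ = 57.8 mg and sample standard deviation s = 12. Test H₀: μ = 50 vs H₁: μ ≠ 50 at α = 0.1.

t = (x̄ - μ₀)/(s/√n) = (57.8 - 50)/(12/√21) = 2.979. df = 20, critical t = ±1.725. Reject H₀.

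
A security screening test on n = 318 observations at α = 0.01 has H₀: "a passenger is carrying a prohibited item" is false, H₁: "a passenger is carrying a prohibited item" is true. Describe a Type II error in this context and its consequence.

Type II error: failing to reject H₀ when it is false — concluding that a passenger is carrying a prohibited item is not supported when in fact it is. Consequence: letting a prohibited item through — security breach.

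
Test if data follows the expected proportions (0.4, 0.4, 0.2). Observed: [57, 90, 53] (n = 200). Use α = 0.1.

Expected: [80.0, 80.0, 40.0]. χ² = 12.087. df = 2, critical = 4.605. Reject H₀.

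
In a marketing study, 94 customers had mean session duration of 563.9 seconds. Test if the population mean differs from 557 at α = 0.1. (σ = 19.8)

z = (x̄ - μ₀)/(σ/√n) = (563.9 - 557)/(19.8/√94) = 3.379. Critical value: ±1.645. Since |3.379| > 1.645, Reject H₀.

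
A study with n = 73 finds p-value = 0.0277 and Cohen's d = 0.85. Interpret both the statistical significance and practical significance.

Statistically significant (p = 0.0277 < 0.05). Cohen's d = 0.85 indicates a large effect size. Both statistical and practical significance should be considered.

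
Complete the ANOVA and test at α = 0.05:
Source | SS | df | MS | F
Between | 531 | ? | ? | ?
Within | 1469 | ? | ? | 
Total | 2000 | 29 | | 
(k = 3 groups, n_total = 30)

df_between = 2, df_within = 27. MS_between = 265.5, MS_within = 54.41. F = 4.88, F_crit ≈ 3.354. Reject H₀.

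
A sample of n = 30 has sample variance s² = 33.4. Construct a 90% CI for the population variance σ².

df = 29. χ²_{0.05} = 42.557, χ²_{0.95} = 17.708. CI for σ² = ((n-1)s²/χ²_{α/2}, (n-1)s²/χ²_{1-α/2}) = (29·33.4/42.557, 29·33.4/17.708) = (22.76, 54.7)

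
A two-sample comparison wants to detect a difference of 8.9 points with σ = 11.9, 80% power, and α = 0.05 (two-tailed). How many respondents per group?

n per group = 2(z_α/2 + z_β)²σ²/d² = 2×(1.96 + 0.84)²×11.9²/8.9² = 28.03 → n = 29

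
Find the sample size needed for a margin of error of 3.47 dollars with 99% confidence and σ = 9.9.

n = (z*σ/E)² = (2.576×9.9/3.47)² = 54.01 → n = 55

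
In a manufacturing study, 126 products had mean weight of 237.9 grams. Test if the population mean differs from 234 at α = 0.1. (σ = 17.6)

z = (x̄ - μ₀)/(σ/√n) = (237.9 - 234)/(17.6/√126) = 2.487. Critical value: ±1.645. Since |2.487| > 1.645, Reject H₀.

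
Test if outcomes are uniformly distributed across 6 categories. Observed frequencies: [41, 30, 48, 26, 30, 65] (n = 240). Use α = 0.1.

Expected = 40 each. χ² = Σ(O-E)²/E = 27.15. df = 5, critical value = 9.236. Reject H₀.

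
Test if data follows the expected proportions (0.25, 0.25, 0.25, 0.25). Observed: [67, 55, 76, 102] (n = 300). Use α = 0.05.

Expected: [75.0, 75.0, 75.0, 75.0]. χ² = 15.92. df = 3, critical = 7.815. Reject H₀.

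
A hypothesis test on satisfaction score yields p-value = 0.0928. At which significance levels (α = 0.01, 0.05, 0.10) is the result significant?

p = 0.0928. Significant at: α = 0.1.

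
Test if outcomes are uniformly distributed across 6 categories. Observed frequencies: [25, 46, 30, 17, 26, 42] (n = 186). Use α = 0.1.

Expected = 31 each. χ² = Σ(O-E)²/E = 19.484. df = 5, critical value = 9.236. Reject H₀.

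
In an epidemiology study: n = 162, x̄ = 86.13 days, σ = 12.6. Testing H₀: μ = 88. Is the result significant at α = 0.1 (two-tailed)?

z = (86.13 - 88)/(12.6/√162) = -1.889. Since |z| > 1.645, significant at α = 0.1.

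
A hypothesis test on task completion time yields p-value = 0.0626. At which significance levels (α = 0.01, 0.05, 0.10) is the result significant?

p = 0.0626. Significant at: α = 0.1.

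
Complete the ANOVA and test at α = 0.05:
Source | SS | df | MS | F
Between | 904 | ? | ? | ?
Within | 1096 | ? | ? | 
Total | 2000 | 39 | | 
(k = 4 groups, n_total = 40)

df_between = 3, df_within = 36. MS_between = 301.33, MS_within = 30.44. F = 9.898, F_crit ≈ 2.866. Reject H₀.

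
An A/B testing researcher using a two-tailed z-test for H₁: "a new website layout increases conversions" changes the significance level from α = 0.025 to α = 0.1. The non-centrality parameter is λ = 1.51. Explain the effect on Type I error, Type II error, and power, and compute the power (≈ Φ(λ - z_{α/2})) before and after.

Increasing α from 0.025 to 0.1:
• Type I error rate increases (α is the Type I rate by definition).
• Critical value moves from z_{α/2} = 2.241 to 1.645, so power = Φ(λ - z_{α/2}) goes from Φ(1.51 - 2.241) = 0.232 to Φ(1.51 - 1.645) = 0.446.
• Type II error rate β = 1 - power therefore decreases (0.768 → 0.554).
Appropriate when false negatives are costly — here, discarding a layout that would have improved conversions — lost revenue.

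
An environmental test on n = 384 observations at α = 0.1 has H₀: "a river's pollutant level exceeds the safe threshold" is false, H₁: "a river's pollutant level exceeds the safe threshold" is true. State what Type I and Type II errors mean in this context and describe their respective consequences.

Type I (false positive): concluding that a river's pollutant level exceeds the safe threshold when it is not — shutting down a compliant factory unnecessarily. Type II (false negative): failing to conclude that a river's pollutant level exceeds the safe threshold when it is — allowing unsafe pollution to continue. Which is costlier depends on domain priorities and is a judgement call rather than a statistical fact.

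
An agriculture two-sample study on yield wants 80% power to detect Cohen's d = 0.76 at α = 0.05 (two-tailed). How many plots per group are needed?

z_{α/2} = 1.96, z_β = Φ⁻¹(0.8) = 0.842. For medium effect (d = 0.76): n per group = 2(z_{α/2} + z_β)²/d² = 2(1.96 + 0.842)²/0.76² = 27.2 → 28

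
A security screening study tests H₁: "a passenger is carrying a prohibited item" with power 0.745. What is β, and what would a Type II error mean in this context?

β = 1 - power = 1 - 0.745 = 0.255. A Type II error is failing to reject H₀ when H₀ is false (false negative) — here, failing to conclude that a passenger is carrying a prohibited item when in fact it is true. Consequence: letting a prohibited item through — security breach.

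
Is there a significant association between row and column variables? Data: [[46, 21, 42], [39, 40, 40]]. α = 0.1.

χ² = 6.116. df = 2, critical = 4.605. Reject H₀. Variables are dependent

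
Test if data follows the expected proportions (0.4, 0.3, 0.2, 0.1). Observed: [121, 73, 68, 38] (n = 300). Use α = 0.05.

Expected: [120.0, 90.0, 60.0, 30.0]. χ² = 6.419. df = 3, critical = 7.815. Fail to reject H₀.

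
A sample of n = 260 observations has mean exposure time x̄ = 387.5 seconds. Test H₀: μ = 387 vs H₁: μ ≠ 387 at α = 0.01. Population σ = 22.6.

z = (x̄ - μ₀)/(σ/√n) = (387.5 - 387)/(22.6/√260) = 0.357. Critical value: ±2.576. Since |0.357| ≤ 2.576, Fail to reject H₀.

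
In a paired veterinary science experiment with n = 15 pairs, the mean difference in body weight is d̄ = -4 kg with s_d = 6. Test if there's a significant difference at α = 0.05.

t = d̄/(s_d/√n) = -4/(6/√15) = -2.582. df = 14, critical t = ±2.145. Reject H₀.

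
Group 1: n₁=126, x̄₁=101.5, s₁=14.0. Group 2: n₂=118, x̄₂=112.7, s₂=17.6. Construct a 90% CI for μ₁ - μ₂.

Difference = -11.2. SE = √(14.0²/126 + 17.6²/118) = 2.045. CI = (-14.56, -7.84)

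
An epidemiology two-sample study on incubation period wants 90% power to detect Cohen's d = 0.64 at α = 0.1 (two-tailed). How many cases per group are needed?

z_{α/2} = 1.645, z_β = Φ⁻¹(0.9) = 1.282. For medium effect (d = 0.64): n per group = 2(z_{α/2} + z_β)²/d² = 2(1.645 + 1.282)²/0.64² = 41.8 → 42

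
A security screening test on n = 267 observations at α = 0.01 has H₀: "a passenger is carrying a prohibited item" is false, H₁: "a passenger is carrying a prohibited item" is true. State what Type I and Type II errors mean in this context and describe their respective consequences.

Type I (false positive): concluding that a passenger is carrying a prohibited item when it is not — detaining an innocent passenger — delay and inconvenience. Type II (false negative): failing to conclude that a passenger is carrying a prohibited item when it is — letting a prohibited item through — security breach. Which is costlier depends on domain priorities and is a judgement call rather than a statistical fact.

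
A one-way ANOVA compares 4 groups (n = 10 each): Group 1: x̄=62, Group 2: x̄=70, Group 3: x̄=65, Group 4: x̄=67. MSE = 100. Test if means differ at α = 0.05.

Grand mean = 66.0. SS_between = 340.0, MS_between = 113.33. F = 1.133, F_crit ≈ 2.866. Fail to reject H₀.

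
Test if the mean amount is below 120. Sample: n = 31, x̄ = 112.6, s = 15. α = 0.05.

t = (112.6 - 120)/(15/√31) = -2.747, df = 30. Critical t = -1.697. Reject H₀.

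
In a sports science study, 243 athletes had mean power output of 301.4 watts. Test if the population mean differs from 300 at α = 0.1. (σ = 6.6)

z = (x̄ - μ₀)/(σ/√n) = (301.4 - 300)/(6.6/√243) = 3.307. Critical value: ±1.645. Since |3.307| > 1.645, Reject H₀.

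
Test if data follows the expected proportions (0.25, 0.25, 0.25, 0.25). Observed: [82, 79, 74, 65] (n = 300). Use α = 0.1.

Expected: [75.0, 75.0, 75.0, 75.0]. χ² = 2.213. df = 3, critical = 6.251. Fail to reject H₀.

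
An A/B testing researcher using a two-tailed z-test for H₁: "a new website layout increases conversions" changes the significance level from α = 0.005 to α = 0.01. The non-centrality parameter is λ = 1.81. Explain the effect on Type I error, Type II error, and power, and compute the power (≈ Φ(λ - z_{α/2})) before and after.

Increasing α from 0.005 to 0.01:
• Type I error rate increases (α is the Type I rate by definition).
• Critical value moves from z_{α/2} = 2.807 to 2.576, so power = Φ(λ - z_{α/2}) goes from Φ(1.81 - 2.807) = 0.159 to Φ(1.81 - 2.576) = 0.222.
• Type II error rate β = 1 - power therefore decreases (0.841 → 0.778).
Appropriate when false negatives are costly — here, discarding a layout that would have improved conversions — lost revenue.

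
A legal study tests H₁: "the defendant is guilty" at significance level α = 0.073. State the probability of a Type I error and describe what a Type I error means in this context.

P(Type I error) = α = 0.073. A Type I error is rejecting H₀ when H₀ is actually true (false positive) — here, concluding that the defendant is guilty when in fact this is not the case. Consequence: convicting an innocent person.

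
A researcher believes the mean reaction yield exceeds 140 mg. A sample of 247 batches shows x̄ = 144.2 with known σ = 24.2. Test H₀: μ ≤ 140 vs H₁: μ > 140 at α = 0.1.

z = 2.728. Critical value: 1.28. Reject H₀.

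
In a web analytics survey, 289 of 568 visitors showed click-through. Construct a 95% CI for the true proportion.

p̂ = 0.509. CI = p̂ ± z*√(p̂(1-p̂)/n) = (0.468, 0.55)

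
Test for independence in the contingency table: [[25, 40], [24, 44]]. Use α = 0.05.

χ² = 0.143. df = 1, critical = 3.841. Fail to reject H₀. No evidence of dependence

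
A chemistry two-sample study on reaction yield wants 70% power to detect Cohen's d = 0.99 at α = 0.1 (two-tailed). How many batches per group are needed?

z_{α/2} = 1.645, z_β = Φ⁻¹(0.7) = 0.524. For large effect (d = 0.99): n per group = 2(z_{α/2} + z_β)²/d² = 2(1.645 + 0.524)²/0.99² = 9.6 → 10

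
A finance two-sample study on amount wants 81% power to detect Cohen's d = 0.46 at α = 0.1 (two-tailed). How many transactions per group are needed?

z_{α/2} = 1.645, z_β = Φ⁻¹(0.81) = 0.878. For small effect (d = 0.46): n per group = 2(z_{α/2} + z_β)²/d² = 2(1.645 + 0.878)²/0.46² = 60.2 → 61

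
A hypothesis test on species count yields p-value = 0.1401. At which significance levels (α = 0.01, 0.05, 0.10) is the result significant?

p = 0.1401. Not significant at any of the given levels.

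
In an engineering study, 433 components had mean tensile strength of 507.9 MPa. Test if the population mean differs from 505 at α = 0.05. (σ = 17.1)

z = (x̄ - μ₀)/(σ/√n) = (507.9 - 505)/(17.1/√433) = 3.529. Critical value: ±1.96. Since |3.529| > 1.96, Reject H₀.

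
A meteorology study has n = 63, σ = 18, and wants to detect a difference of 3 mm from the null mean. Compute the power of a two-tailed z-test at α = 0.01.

SE = σ/√n = 18/√63 = 2.268. Non-centrality λ = d/SE = 3/2.268 = 1.323. Power ≈ Φ(λ - z_{α/2}) = Φ(1.323 - 2.576) = Φ(-1.253) = 0.105.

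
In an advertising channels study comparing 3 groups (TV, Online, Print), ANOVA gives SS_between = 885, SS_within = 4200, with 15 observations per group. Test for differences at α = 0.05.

df_between = 2, df_within = 42. F = MS_between/MS_within = 442.5/100.0 = 4.425. F_crit ≈ 3.22. Reject H₀. At least one mean differs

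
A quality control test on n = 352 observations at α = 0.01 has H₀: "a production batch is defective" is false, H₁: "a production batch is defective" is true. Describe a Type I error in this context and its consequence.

Type I error: rejecting H₀ when it is true — concluding that a production batch is defective when in fact it is not. Consequence: scrapping a good batch — wasted material and cost for no reason.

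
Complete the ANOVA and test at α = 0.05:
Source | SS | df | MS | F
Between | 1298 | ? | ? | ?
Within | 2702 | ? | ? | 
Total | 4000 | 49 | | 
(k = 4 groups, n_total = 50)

df_between = 3, df_within = 46. MS_between = 432.67, MS_within = 58.74. F = 7.366, F_crit ≈ 2.807. Reject H₀.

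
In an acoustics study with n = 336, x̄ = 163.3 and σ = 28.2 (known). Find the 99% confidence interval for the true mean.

CI = x̄ ± z*(σ/√n) = 163.3 ± 2.576(28.2/√336) = 163.3 ± 3.96 = (159.34, 167.26)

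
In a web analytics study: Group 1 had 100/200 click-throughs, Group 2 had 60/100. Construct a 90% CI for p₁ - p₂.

p̂₁ = 0.5, p̂₂ = 0.6. Difference = -0.1. CI = (-0.199, -0.001)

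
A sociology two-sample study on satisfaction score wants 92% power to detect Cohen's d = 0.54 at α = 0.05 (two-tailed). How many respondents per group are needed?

z_{α/2} = 1.96, z_β = Φ⁻¹(0.92) = 1.405. For medium effect (d = 0.54): n per group = 2(z_{α/2} + z_β)²/d² = 2(1.96 + 1.405)²/0.54² = 77.7 → 78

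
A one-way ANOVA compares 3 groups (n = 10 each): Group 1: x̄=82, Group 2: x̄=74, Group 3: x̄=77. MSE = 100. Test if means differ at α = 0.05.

Grand mean = 77.67. SS_between = 326.67, MS_between = 163.33. F = 1.633, F_crit ≈ 3.354. Fail to reject H₀.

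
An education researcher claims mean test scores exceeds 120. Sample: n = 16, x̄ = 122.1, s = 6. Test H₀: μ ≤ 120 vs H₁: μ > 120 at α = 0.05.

t = (122.1 - 120)/(6/√16) = 1.4, df = 15. Critical t = 1.753. Fail to reject H₀.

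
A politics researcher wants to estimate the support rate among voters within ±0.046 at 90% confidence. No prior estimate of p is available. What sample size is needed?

Conservative approach: use p = 0.5 (maximizes p(1-p) = 0.25). n = z²(0.25)/E² = 1.645²×0.25/0.046² = 319.7 → n = 320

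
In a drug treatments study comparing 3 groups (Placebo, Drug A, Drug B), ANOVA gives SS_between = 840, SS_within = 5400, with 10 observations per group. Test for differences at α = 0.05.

df_between = 2, df_within = 27. F = MS_between/MS_within = 420.0/200.0 = 2.1. F_crit ≈ 3.354. Fail to reject H₀.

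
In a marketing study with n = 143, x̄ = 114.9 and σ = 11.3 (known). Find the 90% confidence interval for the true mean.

CI = x̄ ± z*(σ/√n) = 114.9 ± 1.645(11.3/√143) = 114.9 ± 1.55 = (113.35, 116.45)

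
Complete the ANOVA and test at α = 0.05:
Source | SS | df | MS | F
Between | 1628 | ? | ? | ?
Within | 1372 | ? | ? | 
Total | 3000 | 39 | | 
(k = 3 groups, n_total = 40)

df_between = 2, df_within = 37. MS_between = 814.0, MS_within = 37.08. F = 21.952, F_crit ≈ 3.252. Reject H₀.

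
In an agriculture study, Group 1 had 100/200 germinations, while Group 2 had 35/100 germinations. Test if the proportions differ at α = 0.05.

p̂₁ = 0.5, p̂₂ = 0.35, pooled p̂ = 0.45. z = 2.462. Critical: ±1.96. Reject H₀.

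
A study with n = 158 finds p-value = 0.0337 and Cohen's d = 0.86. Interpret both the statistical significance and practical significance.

Statistically significant (p = 0.0337 < 0.05). Cohen's d = 0.86 indicates a large effect size. Both statistical and practical significance should be considered.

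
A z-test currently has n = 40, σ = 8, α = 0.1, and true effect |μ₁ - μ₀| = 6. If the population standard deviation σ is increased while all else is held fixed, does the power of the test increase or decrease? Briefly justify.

Power decreases: a larger σ inflates the standard error σ/√n, pulling the sampling distribution under H₁ back toward the critical value.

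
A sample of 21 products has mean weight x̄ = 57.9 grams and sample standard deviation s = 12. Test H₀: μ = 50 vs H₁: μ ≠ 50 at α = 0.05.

t = (x̄ - μ₀)/(s/√n) = (57.9 - 50)/(12/√21) = 3.017. df = 20, critical t = ±2.086. Reject H₀.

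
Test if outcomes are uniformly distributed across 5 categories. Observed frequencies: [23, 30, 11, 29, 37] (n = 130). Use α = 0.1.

Expected = 26 each. χ² = Σ(O-E)²/E = 14.615. df = 4, critical value = 7.779. Reject H₀.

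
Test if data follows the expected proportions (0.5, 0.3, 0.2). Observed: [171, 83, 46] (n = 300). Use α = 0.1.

Expected: [150.0, 90.0, 60.0]. χ² = 6.751. df = 2, critical = 4.605. Reject H₀.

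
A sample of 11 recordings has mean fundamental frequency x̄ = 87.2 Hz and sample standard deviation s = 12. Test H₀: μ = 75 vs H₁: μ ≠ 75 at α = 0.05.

t = (x̄ - μ₀)/(s/√n) = (87.2 - 75)/(12/√11) = 3.372. df = 10, critical t = ±2.228. Reject H₀.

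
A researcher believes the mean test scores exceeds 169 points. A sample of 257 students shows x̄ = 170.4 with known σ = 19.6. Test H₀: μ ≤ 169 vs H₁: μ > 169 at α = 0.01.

z = 1.145. Critical value: 2.33. Fail to reject H₀.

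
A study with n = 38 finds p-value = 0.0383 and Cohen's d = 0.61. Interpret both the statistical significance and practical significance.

Statistically significant (p = 0.0383 < 0.05). Cohen's d = 0.61 indicates a medium effect size. Both statistical and practical significance should be considered.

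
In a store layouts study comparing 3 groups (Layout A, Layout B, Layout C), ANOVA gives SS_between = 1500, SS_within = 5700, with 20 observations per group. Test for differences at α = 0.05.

df_between = 2, df_within = 57. F = MS_between/MS_within = 750.0/100.0 = 7.5. F_crit ≈ 3.159. Reject H₀. At least one mean differs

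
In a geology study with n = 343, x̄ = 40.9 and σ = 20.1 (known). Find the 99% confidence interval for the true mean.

CI = x̄ ± z*(σ/√n) = 40.9 ± 2.576(20.1/√343) = 40.9 ± 2.8 = (38.1, 43.7)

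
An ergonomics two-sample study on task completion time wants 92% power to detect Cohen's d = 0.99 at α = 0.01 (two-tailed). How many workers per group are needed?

z_{α/2} = 2.576, z_β = Φ⁻¹(0.92) = 1.405. For large effect (d = 0.99): n per group = 2(z_{α/2} + z_β)²/d² = 2(2.576 + 1.405)²/0.99² = 32.3 → 33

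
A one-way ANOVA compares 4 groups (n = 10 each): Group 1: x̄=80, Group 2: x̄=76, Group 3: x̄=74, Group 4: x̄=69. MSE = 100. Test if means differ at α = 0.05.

Grand mean = 74.75. SS_between = 627.5, MS_between = 209.17. F = 2.092, F_crit ≈ 2.866. Fail to reject H₀.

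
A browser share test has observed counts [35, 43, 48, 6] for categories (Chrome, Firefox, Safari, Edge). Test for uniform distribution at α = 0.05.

Expected = 33 each. χ² = Σ(O-E)²/E = 32.061. df = 3, critical value = 7.815. Reject H₀.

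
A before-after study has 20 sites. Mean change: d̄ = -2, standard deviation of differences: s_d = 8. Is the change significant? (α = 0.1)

t = d̄/(s_d/√n) = -2/(8/√20) = -1.118. df = 19, critical t = ±1.729. Fail to reject H₀.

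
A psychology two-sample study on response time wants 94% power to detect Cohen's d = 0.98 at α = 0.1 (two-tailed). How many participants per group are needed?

z_{α/2} = 1.645, z_β = Φ⁻¹(0.94) = 1.555. For large effect (d = 0.98): n per group = 2(z_{α/2} + z_β)²/d² = 2(1.645 + 1.555)²/0.98² = 21.3 → 22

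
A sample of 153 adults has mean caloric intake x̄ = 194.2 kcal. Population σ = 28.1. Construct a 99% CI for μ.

CI = x̄ ± z*(σ/√n) = 194.2 ± 2.576(28.1/√153) = 194.2 ± 5.85 = (188.35, 200.05)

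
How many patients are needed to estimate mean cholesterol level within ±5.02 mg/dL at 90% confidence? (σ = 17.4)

n = (z*σ/E)² = (1.645×17.4/5.02)² = 32.5 → n = 33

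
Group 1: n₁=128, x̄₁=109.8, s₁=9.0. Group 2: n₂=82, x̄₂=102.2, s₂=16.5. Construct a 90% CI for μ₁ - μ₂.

Difference = 7.6. SE = √(9.0²/128 + 16.5²/82) = 1.988. CI = (4.33, 10.87)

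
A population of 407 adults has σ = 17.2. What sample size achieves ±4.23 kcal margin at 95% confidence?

Without FPC: n₀ = (1.96×17.2/4.23)² = 63.517. With FPC: n = n₀N/(n₀+N-1) = 55.1 → n = 56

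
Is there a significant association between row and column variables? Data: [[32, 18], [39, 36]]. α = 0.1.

χ² = 1.761. df = 1, critical = 2.706. Fail to reject H₀. No evidence of dependence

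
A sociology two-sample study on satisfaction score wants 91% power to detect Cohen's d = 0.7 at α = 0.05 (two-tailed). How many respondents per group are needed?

z_{α/2} = 1.96, z_β = Φ⁻¹(0.91) = 1.341. For medium effect (d = 0.7): n per group = 2(z_{α/2} + z_β)²/d² = 2(1.96 + 1.341)²/0.7² = 44.5 → 45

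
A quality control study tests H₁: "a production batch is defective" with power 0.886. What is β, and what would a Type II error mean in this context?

β = 1 - power = 1 - 0.886 = 0.114. A Type II error is failing to reject H₀ when H₀ is false (false negative) — here, failing to conclude that a production batch is defective when in fact it is true. Consequence: shipping a defective batch — faulty products reach customers.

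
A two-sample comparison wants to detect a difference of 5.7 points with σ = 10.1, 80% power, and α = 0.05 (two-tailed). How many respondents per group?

n per group = 2(z_α/2 + z_β)²σ²/d² = 2×(1.96 + 0.84)²×10.1²/5.7² = 49.2 → n = 50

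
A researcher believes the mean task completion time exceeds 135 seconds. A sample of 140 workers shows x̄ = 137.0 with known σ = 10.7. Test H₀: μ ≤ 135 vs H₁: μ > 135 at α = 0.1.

z = 2.212. Critical value: 1.28. Reject H₀.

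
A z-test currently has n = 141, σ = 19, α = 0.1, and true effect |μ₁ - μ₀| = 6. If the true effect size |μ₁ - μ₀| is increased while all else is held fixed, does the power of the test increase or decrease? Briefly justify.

Power increases: a larger true effect increases the non-centrality λ = |μ₁ - μ₀|/(σ/√n).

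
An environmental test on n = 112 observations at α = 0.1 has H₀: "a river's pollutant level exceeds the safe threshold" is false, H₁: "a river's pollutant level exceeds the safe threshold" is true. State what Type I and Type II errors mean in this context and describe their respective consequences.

Type I (false positive): concluding that a river's pollutant level exceeds the safe threshold when it is not — shutting down a compliant factory unnecessarily. Type II (false negative): failing to conclude that a river's pollutant level exceeds the safe threshold when it is — allowing unsafe pollution to continue. Which is costlier depends on domain priorities and is a judgement call rather than a statistical fact.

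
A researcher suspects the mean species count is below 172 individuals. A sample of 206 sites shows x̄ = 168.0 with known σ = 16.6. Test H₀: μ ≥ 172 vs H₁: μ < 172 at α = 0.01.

z = -3.458. Critical value: -2.33. Reject H₀.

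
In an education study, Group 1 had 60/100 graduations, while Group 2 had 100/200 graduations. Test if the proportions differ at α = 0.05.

p̂₁ = 0.6, p̂₂ = 0.5, pooled p̂ = 0.533. z = 1.637. Critical: ±1.96. Fail to reject H₀.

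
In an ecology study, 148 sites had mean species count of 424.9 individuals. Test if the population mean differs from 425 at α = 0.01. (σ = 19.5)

z = (x̄ - μ₀)/(σ/√n) = (424.9 - 425)/(19.5/√148) = -0.062. Critical value: ±2.576. Since |-0.062| ≤ 2.576, Fail to reject H₀.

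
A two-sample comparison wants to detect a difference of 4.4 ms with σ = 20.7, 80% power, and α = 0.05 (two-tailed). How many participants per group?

n per group = 2(z_α/2 + z_β)²σ²/d² = 2×(1.96 + 0.84)²×20.7²/4.4² = 347.04 → n = 348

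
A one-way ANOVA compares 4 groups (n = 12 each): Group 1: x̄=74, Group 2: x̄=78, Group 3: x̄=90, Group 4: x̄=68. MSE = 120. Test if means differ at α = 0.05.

Grand mean = 77.5. SS_between = 3108.0, MS_between = 1036.0. F = 8.633, F_crit ≈ 2.816. Reject H₀.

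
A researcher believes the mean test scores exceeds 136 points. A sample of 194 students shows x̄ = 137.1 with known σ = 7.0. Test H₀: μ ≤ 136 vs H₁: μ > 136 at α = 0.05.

z = 2.189. Critical value: 1.645. Reject H₀.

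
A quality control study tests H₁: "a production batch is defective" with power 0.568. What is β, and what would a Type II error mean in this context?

β = 1 - power = 1 - 0.568 = 0.432. A Type II error is failing to reject H₀ when H₀ is false (false negative) — here, failing to conclude that a production batch is defective when in fact it is true. Consequence: shipping a defective batch — faulty products reach customers.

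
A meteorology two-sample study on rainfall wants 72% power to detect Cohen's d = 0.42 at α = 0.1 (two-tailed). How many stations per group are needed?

z_{α/2} = 1.645, z_β = Φ⁻¹(0.72) = 0.583. For small effect (d = 0.42): n per group = 2(z_{α/2} + z_β)²/d² = 2(1.645 + 0.583)²/0.42² = 56.3 → 57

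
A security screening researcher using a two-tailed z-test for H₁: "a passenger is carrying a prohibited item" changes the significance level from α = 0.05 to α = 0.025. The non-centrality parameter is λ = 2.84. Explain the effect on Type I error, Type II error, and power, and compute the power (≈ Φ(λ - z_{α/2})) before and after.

Decreasing α from 0.05 to 0.025:
• Type I error rate decreases (α is the Type I rate by definition).
• Critical value moves from z_{α/2} = 1.96 to 2.241, so power = Φ(λ - z_{α/2}) goes from Φ(2.84 - 1.96) = 0.811 to Φ(2.84 - 2.241) = 0.725.
• Type II error rate β = 1 - power therefore increases (0.189 → 0.275).
Appropriate when false positives are costly — here, detaining an innocent passenger — delay and inconvenience.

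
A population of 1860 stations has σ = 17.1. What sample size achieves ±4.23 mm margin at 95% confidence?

Without FPC: n₀ = (1.96×17.1/4.23)² = 62.78. With FPC: n = n₀N/(n₀+N-1) = 60.8 → n = 61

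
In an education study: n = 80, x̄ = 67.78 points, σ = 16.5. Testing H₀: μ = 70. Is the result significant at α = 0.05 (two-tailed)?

z = (67.78 - 70)/(16.5/√80) = -1.203. Since |z| ≤ 1.96, not significant at α = 0.05.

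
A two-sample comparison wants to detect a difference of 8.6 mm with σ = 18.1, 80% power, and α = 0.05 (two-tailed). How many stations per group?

n per group = 2(z_α/2 + z_β)²σ²/d² = 2×(1.96 + 0.84)²×18.1²/8.6² = 69.5 → n = 70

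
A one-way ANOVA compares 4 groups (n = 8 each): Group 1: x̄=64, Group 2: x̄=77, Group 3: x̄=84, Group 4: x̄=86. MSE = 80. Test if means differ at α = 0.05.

Grand mean = 77.75. SS_between = 2374.0, MS_between = 791.33. F = 9.892, F_crit ≈ 2.947. Reject H₀.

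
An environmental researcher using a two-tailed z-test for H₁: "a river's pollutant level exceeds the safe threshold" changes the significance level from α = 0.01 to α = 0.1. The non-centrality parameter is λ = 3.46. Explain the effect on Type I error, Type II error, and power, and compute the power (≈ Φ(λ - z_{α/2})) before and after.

Increasing α from 0.01 to 0.1:
• Type I error rate increases (α is the Type I rate by definition).
• Critical value moves from z_{α/2} = 2.576 to 1.645, so power = Φ(λ - z_{α/2}) goes from Φ(3.46 - 2.576) = 0.812 to Φ(3.46 - 1.645) = 0.965.
• Type II error rate β = 1 - power therefore decreases (0.188 → 0.035).
Appropriate when false negatives are costly — here, allowing unsafe pollution to continue.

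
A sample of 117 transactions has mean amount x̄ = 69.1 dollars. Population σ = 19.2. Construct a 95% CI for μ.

CI = x̄ ± z*(σ/√n) = 69.1 ± 1.96(19.2/√117) = 69.1 ± 3.48 = (65.62, 72.58)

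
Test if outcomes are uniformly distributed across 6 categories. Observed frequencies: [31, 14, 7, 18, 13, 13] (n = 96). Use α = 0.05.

Expected = 16 each. χ² = Σ(O-E)²/E = 20.75. df = 5, critical value = 11.07. Reject H₀.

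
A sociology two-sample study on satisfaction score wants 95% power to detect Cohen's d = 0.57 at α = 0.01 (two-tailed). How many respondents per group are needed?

z_{α/2} = 2.576, z_β = Φ⁻¹(0.95) = 1.645. For medium effect (d = 0.57): n per group = 2(z_{α/2} + z_β)²/d² = 2(2.576 + 1.645)²/0.57² = 109.7 → 110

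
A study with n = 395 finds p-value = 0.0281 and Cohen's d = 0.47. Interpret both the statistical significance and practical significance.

Statistically significant (p = 0.0281 < 0.05). Cohen's d = 0.47 indicates a small effect size. Both statistical and practical significance should be considered.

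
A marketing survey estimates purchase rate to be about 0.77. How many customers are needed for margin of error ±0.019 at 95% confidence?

n = z²p(1-p)/E² = 1.96²×0.77×0.23/0.019² = 1884.6 → n = 1885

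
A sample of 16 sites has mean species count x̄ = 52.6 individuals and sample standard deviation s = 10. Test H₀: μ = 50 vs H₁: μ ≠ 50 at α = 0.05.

t = (x̄ - μ₀)/(s/√n) = (52.6 - 50)/(10/√16) = 1.04. df = 15, critical t = ±2.131. Fail to reject H₀.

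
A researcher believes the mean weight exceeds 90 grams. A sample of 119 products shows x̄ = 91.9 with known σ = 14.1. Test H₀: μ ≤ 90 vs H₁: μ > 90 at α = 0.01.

z = 1.47. Critical value: 2.33. Fail to reject H₀.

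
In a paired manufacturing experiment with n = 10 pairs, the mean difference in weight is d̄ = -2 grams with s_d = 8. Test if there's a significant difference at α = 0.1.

t = d̄/(s_d/√n) = -2/(8/√10) = -0.791. df = 9, critical t = ±1.833. Fail to reject H₀.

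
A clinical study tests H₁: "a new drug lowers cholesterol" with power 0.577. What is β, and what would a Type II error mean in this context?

β = 1 - power = 1 - 0.577 = 0.423. A Type II error is failing to reject H₀ when H₀ is false (false negative) — here, failing to conclude that a new drug lowers cholesterol when in fact it is true. Consequence: shelving an effective drug — patients miss out on a treatment that would have helped.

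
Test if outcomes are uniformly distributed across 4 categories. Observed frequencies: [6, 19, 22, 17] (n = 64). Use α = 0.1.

Expected = 16 each. χ² = Σ(O-E)²/E = 9.125. df = 3, critical value = 6.251. Reject H₀.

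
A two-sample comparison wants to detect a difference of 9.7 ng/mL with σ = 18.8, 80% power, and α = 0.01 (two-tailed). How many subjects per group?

n per group = 2(z_α/2 + z_β)²σ²/d² = 2×(2.576 + 0.84)²×18.8²/9.7² = 87.7 → n = 88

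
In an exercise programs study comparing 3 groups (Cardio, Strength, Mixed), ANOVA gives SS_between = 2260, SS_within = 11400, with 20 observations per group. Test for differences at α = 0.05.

df_between = 2, df_within = 57. F = MS_between/MS_within = 1130.0/200.0 = 5.65. F_crit ≈ 3.159. Reject H₀. At least one mean differs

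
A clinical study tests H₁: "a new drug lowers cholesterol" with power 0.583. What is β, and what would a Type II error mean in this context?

β = 1 - power = 1 - 0.583 = 0.417. A Type II error is failing to reject H₀ when H₀ is false (false negative) — here, failing to conclude that a new drug lowers cholesterol when in fact it is true. Consequence: shelving an effective drug — patients miss out on a treatment that would have helped.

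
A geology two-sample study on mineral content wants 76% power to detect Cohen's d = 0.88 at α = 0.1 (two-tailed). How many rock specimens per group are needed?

z_{α/2} = 1.645, z_β = Φ⁻¹(0.76) = 0.706. For large effect (d = 0.88): n per group = 2(z_{α/2} + z_β)²/d² = 2(1.645 + 0.706)²/0.88² = 14.3 → 15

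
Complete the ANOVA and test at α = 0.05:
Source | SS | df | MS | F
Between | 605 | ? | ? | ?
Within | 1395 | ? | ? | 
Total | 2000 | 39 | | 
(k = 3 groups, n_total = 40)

df_between = 2, df_within = 37. MS_between = 302.5, MS_within = 37.7. F = 8.023, F_crit ≈ 3.252. Reject H₀.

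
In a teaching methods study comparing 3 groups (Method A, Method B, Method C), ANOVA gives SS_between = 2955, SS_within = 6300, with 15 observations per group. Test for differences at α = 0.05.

df_between = 2, df_within = 42. F = MS_between/MS_within = 1477.5/150.0 = 9.85. F_crit ≈ 3.22. Reject H₀. At least one mean differs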